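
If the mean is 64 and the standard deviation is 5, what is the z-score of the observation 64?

0

Step 1: Recall the z-score formula: z = (x - mu) / sigma
Step 2: Substitute values: z = (64 - 64) / 5
Step 3: z = 0 / 5 = 0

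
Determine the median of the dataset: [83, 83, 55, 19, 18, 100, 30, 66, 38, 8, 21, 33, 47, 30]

35.5

Step 1: Sort the data in ascending order: [8, 18, 19, 21, 30, 30, 33, 38, 47, 55, 66, 83, 83, 100]
Step 2: The number of values is n = 14.
Step 3: Since n is even, the median is the average of positions 7 and 8:
  Median = (33 + 38) / 2 = 35.5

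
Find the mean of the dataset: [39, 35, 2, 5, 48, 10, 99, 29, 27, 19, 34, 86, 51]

37.2308

Step 1: Sum all values: 39 + 35 + 2 + 5 + 48 + 10 + 99 + 29 + 27 + 19 + 34 + 86 + 51 = 484
Step 2: Count the number of values: n = 13
Step 3: Mean = sum / n = 484 / 13 = 37.2308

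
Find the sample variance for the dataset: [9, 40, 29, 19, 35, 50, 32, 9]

213.8393

Step 1: Compute the mean: (9 + 40 + 29 + 19 + 35 + 50 + 32 + 9) / 8 = 27.875
Step 2: Compute squared deviations from the mean:
  (9 - 27.875)^2 = 356.2656
  (40 - 27.875)^2 = 147.0156
  (29 - 27.875)^2 = 1.2656
  (19 - 27.875)^2 = 78.7656
  (35 - 27.875)^2 = 50.7656
  (50 - 27.875)^2 = 489.5156
  (32 - 27.875)^2 = 17.0156
  (9 - 27.875)^2 = 356.2656
Step 3: Sum of squared deviations = 1496.875
Step 4: Sample variance = 1496.875 / 7 = 213.8393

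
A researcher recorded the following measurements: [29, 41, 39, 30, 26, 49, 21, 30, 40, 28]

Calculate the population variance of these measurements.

65.61

Step 1: Compute the mean: (29 + 41 + 39 + 30 + 26 + 49 + 21 + 30 + 40 + 28) / 10 = 33.3
Step 2: Compute squared deviations from the mean:
  (29 - 33.3)^2 = 18.49
  (41 - 33.3)^2 = 59.29
  (39 - 33.3)^2 = 32.49
  (30 - 33.3)^2 = 10.89
  (26 - 33.3)^2 = 53.29
  (49 - 33.3)^2 = 246.49
  (21 - 33.3)^2 = 151.29
  (30 - 33.3)^2 = 10.89
  (40 - 33.3)^2 = 44.89
  (28 - 33.3)^2 = 28.09
Step 3: Sum of squared deviations = 656.1
Step 4: Population variance = 656.1 / 10 = 65.61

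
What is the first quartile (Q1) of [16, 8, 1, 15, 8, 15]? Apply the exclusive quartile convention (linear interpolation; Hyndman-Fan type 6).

6.25

Step 1: Sort the data: [1, 8, 8, 15, 15, 16]
Step 2: n = 6
Step 3: Using the exclusive quartile method:
  Q1 = 6.25
  Q2 (median) = 11.5
  Q3 = 15.25
  IQR = Q3 - Q1 = 15.25 - 6.25 = 9
Step 4: Q1 = 6.25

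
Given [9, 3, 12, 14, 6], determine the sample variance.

19.7

Step 1: Compute the mean: (9 + 3 + 12 + 14 + 6) / 5 = 8.8
Step 2: Compute squared deviations from the mean:
  (9 - 8.8)^2 = 0.04
  (3 - 8.8)^2 = 33.64
  (12 - 8.8)^2 = 10.24
  (14 - 8.8)^2 = 27.04
  (6 - 8.8)^2 = 7.84
Step 3: Sum of squared deviations = 78.8
Step 4: Sample variance = 78.8 / 4 = 19.7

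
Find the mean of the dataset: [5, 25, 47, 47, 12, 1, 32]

24.1429

Step 1: Sum all values: 5 + 25 + 47 + 47 + 12 + 1 + 32 = 169
Step 2: Count the number of values: n = 7
Step 3: Mean = sum / n = 169 / 7 = 24.1429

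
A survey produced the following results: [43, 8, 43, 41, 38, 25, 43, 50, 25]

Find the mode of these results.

43

Step 1: Count the frequency of each value:
  8: appears 1 time(s)
  25: appears 2 time(s)
  38: appears 1 time(s)
  41: appears 1 time(s)
  43: appears 3 time(s)
  50: appears 1 time(s)
Step 2: The value 43 appears most frequently (3 times).
Step 3: Mode = 43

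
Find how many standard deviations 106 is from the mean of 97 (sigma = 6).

1.5

Step 1: Recall the z-score formula: z = (x - mu) / sigma
Step 2: Substitute values: z = (106 - 97) / 6
Step 3: z = 9 / 6 = 1.5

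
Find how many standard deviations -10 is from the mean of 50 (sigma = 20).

-3

Step 1: Recall the z-score formula: z = (x - mu) / sigma
Step 2: Substitute values: z = (-10 - 50) / 20
Step 3: z = -60 / 20 = -3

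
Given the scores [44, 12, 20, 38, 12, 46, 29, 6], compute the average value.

25.875

Step 1: Sum all values: 44 + 12 + 20 + 38 + 12 + 46 + 29 + 6 = 207
Step 2: Count the number of values: n = 8
Step 3: Mean = sum / n = 207 / 8 = 25.875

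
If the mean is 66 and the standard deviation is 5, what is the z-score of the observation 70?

0.8

Step 1: Recall the z-score formula: z = (x - mu) / sigma
Step 2: Substitute values: z = (70 - 66) / 5
Step 3: z = 4 / 5 = 0.8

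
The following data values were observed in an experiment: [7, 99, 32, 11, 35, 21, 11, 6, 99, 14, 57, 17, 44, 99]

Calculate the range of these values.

93

Step 1: Identify the maximum value: max = 99
Step 2: Identify the minimum value: min = 6
Step 3: Range = max - min = 99 - 6 = 93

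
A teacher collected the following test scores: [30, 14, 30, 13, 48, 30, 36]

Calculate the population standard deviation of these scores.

11.2975

Step 1: Compute the mean: 28.7143
Step 2: Sum of squared deviations from the mean: 893.4286
Step 3: Population variance = 893.4286 / 7 = 127.6327
Step 4: Standard deviation = sqrt(127.6327) = 11.2975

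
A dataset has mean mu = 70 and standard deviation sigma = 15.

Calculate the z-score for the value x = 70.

0

Step 1: Recall the z-score formula: z = (x - mu) / sigma
Step 2: Substitute values: z = (70 - 70) / 15
Step 3: z = 0 / 15 = 0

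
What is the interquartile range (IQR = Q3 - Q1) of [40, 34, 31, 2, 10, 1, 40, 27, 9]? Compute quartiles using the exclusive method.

31.5

Step 1: Sort the data: [1, 2, 9, 10, 27, 31, 34, 40, 40]
Step 2: n = 9
Step 3: Using the exclusive quartile method:
  Q1 = 5.5
  Q2 (median) = 27
  Q3 = 37
  IQR = Q3 - Q1 = 37 - 5.5 = 31.5
Step 4: IQR = 31.5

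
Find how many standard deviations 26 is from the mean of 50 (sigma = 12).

-2

Step 1: Recall the z-score formula: z = (x - mu) / sigma
Step 2: Substitute values: z = (26 - 50) / 12
Step 3: z = -24 / 12 = -2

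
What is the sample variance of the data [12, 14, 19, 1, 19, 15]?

44.2667

Step 1: Compute the mean: (12 + 14 + 19 + 1 + 19 + 15) / 6 = 13.3333
Step 2: Compute squared deviations from the mean:
  (12 - 13.3333)^2 = 1.7778
  (14 - 13.3333)^2 = 0.4444
  (19 - 13.3333)^2 = 32.1111
  (1 - 13.3333)^2 = 152.1111
  (19 - 13.3333)^2 = 32.1111
  (15 - 13.3333)^2 = 2.7778
Step 3: Sum of squared deviations = 221.3333
Step 4: Sample variance = 221.3333 / 5 = 44.2667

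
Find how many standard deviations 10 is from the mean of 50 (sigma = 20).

-2

Step 1: Recall the z-score formula: z = (x - mu) / sigma
Step 2: Substitute values: z = (10 - 50) / 20
Step 3: z = -40 / 20 = -2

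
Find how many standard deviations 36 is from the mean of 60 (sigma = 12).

-2

Step 1: Recall the z-score formula: z = (x - mu) / sigma
Step 2: Substitute values: z = (36 - 60) / 12
Step 3: z = -24 / 12 = -2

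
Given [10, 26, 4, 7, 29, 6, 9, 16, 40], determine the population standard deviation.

11.804

Step 1: Compute the mean: 16.3333
Step 2: Sum of squared deviations from the mean: 1254
Step 3: Population variance = 1254 / 9 = 139.3333
Step 4: Standard deviation = sqrt(139.3333) = 11.804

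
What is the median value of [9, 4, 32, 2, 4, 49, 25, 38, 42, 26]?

25.5

Step 1: Sort the data in ascending order: [2, 4, 4, 9, 25, 26, 32, 38, 42, 49]
Step 2: The number of values is n = 10.
Step 3: Since n is even, the median is the average of positions 5 and 6:
  Median = (25 + 26) / 2 = 25.5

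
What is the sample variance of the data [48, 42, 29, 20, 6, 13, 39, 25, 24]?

189

Step 1: Compute the mean: (48 + 42 + 29 + 20 + 6 + 13 + 39 + 25 + 24) / 9 = 27.3333
Step 2: Compute squared deviations from the mean:
  (48 - 27.3333)^2 = 427.1111
  (42 - 27.3333)^2 = 215.1111
  (29 - 27.3333)^2 = 2.7778
  (20 - 27.3333)^2 = 53.7778
  (6 - 27.3333)^2 = 455.1111
  (13 - 27.3333)^2 = 205.4444
  (39 - 27.3333)^2 = 136.1111
  (25 - 27.3333)^2 = 5.4444
  (24 - 27.3333)^2 = 11.1111
Step 3: Sum of squared deviations = 1512
Step 4: Sample variance = 1512 / 8 = 189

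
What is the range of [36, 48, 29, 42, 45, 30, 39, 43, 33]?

19

Step 1: Identify the maximum value: max = 48
Step 2: Identify the minimum value: min = 29
Step 3: Range = max - min = 48 - 29 = 19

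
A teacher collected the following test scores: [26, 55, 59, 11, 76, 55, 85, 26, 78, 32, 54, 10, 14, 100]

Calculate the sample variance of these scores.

861.478

Step 1: Compute the mean: (26 + 55 + 59 + 11 + 76 + 55 + 85 + 26 + 78 + 32 + 54 + 10 + 14 + 100) / 14 = 48.6429
Step 2: Compute squared deviations from the mean:
  (26 - 48.6429)^2 = 512.699
  (55 - 48.6429)^2 = 40.4133
  (59 - 48.6429)^2 = 107.2704
  (11 - 48.6429)^2 = 1416.9847
  (76 - 48.6429)^2 = 748.4133
  (55 - 48.6429)^2 = 40.4133
  (85 - 48.6429)^2 = 1321.8418
  (26 - 48.6429)^2 = 512.699
  (78 - 48.6429)^2 = 861.8418
  (32 - 48.6429)^2 = 276.9847
  (54 - 48.6429)^2 = 28.699
  (10 - 48.6429)^2 = 1493.2704
  (14 - 48.6429)^2 = 1200.1276
  (100 - 48.6429)^2 = 2637.5561
Step 3: Sum of squared deviations = 11199.2143
Step 4: Sample variance = 11199.2143 / 13 = 861.478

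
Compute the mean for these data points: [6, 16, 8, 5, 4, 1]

6.6667

Step 1: Sum all values: 6 + 16 + 8 + 5 + 4 + 1 = 40
Step 2: Count the number of values: n = 6
Step 3: Mean = sum / n = 40 / 6 = 6.6667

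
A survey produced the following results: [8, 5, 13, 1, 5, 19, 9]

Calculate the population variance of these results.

30.2449

Step 1: Compute the mean: (8 + 5 + 13 + 1 + 5 + 19 + 9) / 7 = 8.5714
Step 2: Compute squared deviations from the mean:
  (8 - 8.5714)^2 = 0.3265
  (5 - 8.5714)^2 = 12.7551
  (13 - 8.5714)^2 = 19.6122
  (1 - 8.5714)^2 = 57.3265
  (5 - 8.5714)^2 = 12.7551
  (19 - 8.5714)^2 = 108.7551
  (9 - 8.5714)^2 = 0.1837
Step 3: Sum of squared deviations = 211.7143
Step 4: Population variance = 211.7143 / 7 = 30.2449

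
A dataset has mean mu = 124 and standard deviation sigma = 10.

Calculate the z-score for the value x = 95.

-2.9

Step 1: Recall the z-score formula: z = (x - mu) / sigma
Step 2: Substitute values: z = (95 - 124) / 10
Step 3: z = -29 / 10 = -2.9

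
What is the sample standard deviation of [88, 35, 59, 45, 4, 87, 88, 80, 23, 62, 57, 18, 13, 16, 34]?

29.5429

Step 1: Compute the mean: 47.2667
Step 2: Sum of squared deviations from the mean: 12218.9333
Step 3: Sample variance = 12218.9333 / 14 = 872.781
Step 4: Standard deviation = sqrt(872.781) = 29.5429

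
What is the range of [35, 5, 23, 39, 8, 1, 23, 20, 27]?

38

Step 1: Identify the maximum value: max = 39
Step 2: Identify the minimum value: min = 1
Step 3: Range = max - min = 39 - 1 = 38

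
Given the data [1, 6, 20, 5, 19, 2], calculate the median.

5.5

Step 1: Sort the data in ascending order: [1, 2, 5, 6, 19, 20]
Step 2: The number of values is n = 6.
Step 3: Since n is even, the median is the average of positions 3 and 4:
  Median = (5 + 6) / 2 = 5.5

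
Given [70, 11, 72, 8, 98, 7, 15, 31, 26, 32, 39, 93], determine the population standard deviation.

31.5933

Step 1: Compute the mean: 41.8333
Step 2: Sum of squared deviations from the mean: 11977.6667
Step 3: Population variance = 11977.6667 / 12 = 998.1389
Step 4: Standard deviation = sqrt(998.1389) = 31.5933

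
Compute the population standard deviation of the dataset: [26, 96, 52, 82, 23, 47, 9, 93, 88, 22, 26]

31.2965

Step 1: Compute the mean: 51.2727
Step 2: Sum of squared deviations from the mean: 10774.1818
Step 3: Population variance = 10774.1818 / 11 = 979.4711
Step 4: Standard deviation = sqrt(979.4711) = 31.2965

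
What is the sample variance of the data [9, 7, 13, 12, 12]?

6.3

Step 1: Compute the mean: (9 + 7 + 13 + 12 + 12) / 5 = 10.6
Step 2: Compute squared deviations from the mean:
  (9 - 10.6)^2 = 2.56
  (7 - 10.6)^2 = 12.96
  (13 - 10.6)^2 = 5.76
  (12 - 10.6)^2 = 1.96
  (12 - 10.6)^2 = 1.96
Step 3: Sum of squared deviations = 25.2
Step 4: Sample variance = 25.2 / 4 = 6.3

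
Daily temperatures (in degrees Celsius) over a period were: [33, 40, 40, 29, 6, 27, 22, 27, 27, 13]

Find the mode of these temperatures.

27

Step 1: Count the frequency of each value:
  6: appears 1 time(s)
  13: appears 1 time(s)
  22: appears 1 time(s)
  27: appears 3 time(s)
  29: appears 1 time(s)
  33: appears 1 time(s)
  40: appears 2 time(s)
Step 2: The value 27 appears most frequently (3 times).
Step 3: Mode = 27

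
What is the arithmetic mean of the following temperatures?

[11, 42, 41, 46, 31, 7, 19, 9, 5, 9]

22

Step 1: Sum all values: 11 + 42 + 41 + 46 + 31 + 7 + 19 + 9 + 5 + 9 = 220
Step 2: Count the number of values: n = 10
Step 3: Mean = sum / n = 220 / 10 = 22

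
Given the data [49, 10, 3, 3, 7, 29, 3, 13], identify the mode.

3

Step 1: Count the frequency of each value:
  3: appears 3 time(s)
  7: appears 1 time(s)
  10: appears 1 time(s)
  13: appears 1 time(s)
  29: appears 1 time(s)
  49: appears 1 time(s)
Step 2: The value 3 appears most frequently (3 times).
Step 3: Mode = 3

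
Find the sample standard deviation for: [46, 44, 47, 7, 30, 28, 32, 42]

13.4164

Step 1: Compute the mean: 34.5
Step 2: Sum of squared deviations from the mean: 1260
Step 3: Sample variance = 1260 / 7 = 180
Step 4: Standard deviation = sqrt(180) = 13.4164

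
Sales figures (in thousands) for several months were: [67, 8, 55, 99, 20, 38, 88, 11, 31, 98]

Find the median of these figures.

46.5

Step 1: Sort the data in ascending order: [8, 11, 20, 31, 38, 55, 67, 88, 98, 99]
Step 2: The number of values is n = 10.
Step 3: Since n is even, the median is the average of positions 5 and 6:
  Median = (38 + 55) / 2 = 46.5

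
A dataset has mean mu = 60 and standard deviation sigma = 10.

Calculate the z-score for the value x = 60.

0

Step 1: Recall the z-score formula: z = (x - mu) / sigma
Step 2: Substitute values: z = (60 - 60) / 10
Step 3: z = 0 / 10 = 0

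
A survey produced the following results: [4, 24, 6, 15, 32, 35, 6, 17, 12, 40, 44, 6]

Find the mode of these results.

6

Step 1: Count the frequency of each value:
  4: appears 1 time(s)
  6: appears 3 time(s)
  12: appears 1 time(s)
  15: appears 1 time(s)
  17: appears 1 time(s)
  24: appears 1 time(s)
  32: appears 1 time(s)
  35: appears 1 time(s)
  40: appears 1 time(s)
  44: appears 1 time(s)
Step 2: The value 6 appears most frequently (3 times).
Step 3: Mode = 6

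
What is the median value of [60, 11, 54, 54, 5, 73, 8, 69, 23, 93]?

54

Step 1: Sort the data in ascending order: [5, 8, 11, 23, 54, 54, 60, 69, 73, 93]
Step 2: The number of values is n = 10.
Step 3: Since n is even, the median is the average of positions 5 and 6:
  Median = (54 + 54) / 2 = 54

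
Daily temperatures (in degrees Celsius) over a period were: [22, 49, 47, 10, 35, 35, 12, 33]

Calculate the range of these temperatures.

39

Step 1: Identify the maximum value: max = 49
Step 2: Identify the minimum value: min = 10
Step 3: Range = max - min = 49 - 10 = 39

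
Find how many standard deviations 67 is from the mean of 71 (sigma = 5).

-0.8

Step 1: Recall the z-score formula: z = (x - mu) / sigma
Step 2: Substitute values: z = (67 - 71) / 5
Step 3: z = -4 / 5 = -0.8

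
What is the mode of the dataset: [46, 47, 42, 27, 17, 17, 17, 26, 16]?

17

Step 1: Count the frequency of each value:
  16: appears 1 time(s)
  17: appears 3 time(s)
  26: appears 1 time(s)
  27: appears 1 time(s)
  42: appears 1 time(s)
  46: appears 1 time(s)
  47: appears 1 time(s)
Step 2: The value 17 appears most frequently (3 times).
Step 3: Mode = 17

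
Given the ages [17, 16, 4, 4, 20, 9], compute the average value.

11.6667

Step 1: Sum all values: 17 + 16 + 4 + 4 + 20 + 9 = 70
Step 2: Count the number of values: n = 6
Step 3: Mean = sum / n = 70 / 6 = 11.6667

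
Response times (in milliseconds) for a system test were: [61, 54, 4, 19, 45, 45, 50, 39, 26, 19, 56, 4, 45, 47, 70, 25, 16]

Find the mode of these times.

45

Step 1: Count the frequency of each value:
  4: appears 2 time(s)
  16: appears 1 time(s)
  19: appears 2 time(s)
  25: appears 1 time(s)
  26: appears 1 time(s)
  39: appears 1 time(s)
  45: appears 3 time(s)
  47: appears 1 time(s)
  50: appears 1 time(s)
  54: appears 1 time(s)
  56: appears 1 time(s)
  61: appears 1 time(s)
  70: appears 1 time(s)
Step 2: The value 45 appears most frequently (3 times).
Step 3: Mode = 45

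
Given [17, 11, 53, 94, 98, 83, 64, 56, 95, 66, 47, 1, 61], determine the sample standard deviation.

31.9936

Step 1: Compute the mean: 57.3846
Step 2: Sum of squared deviations from the mean: 12283.0769
Step 3: Sample variance = 12283.0769 / 12 = 1023.5897
Step 4: Standard deviation = sqrt(1023.5897) = 31.9936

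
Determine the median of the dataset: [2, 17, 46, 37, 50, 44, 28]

37

Step 1: Sort the data in ascending order: [2, 17, 28, 37, 44, 46, 50]
Step 2: The number of values is n = 7.
Step 3: Since n is odd, the median is the middle value at position 4: 37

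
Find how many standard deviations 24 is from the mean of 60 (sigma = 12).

-3

Step 1: Recall the z-score formula: z = (x - mu) / sigma
Step 2: Substitute values: z = (24 - 60) / 12
Step 3: z = -36 / 12 = -3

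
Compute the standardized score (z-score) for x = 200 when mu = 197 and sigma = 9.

0.3333

Step 1: Recall the z-score formula: z = (x - mu) / sigma
Step 2: Substitute values: z = (200 - 197) / 9
Step 3: z = 3 / 9 = 0.3333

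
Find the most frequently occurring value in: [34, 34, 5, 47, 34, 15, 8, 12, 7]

34

Step 1: Count the frequency of each value:
  5: appears 1 time(s)
  7: appears 1 time(s)
  8: appears 1 time(s)
  12: appears 1 time(s)
  15: appears 1 time(s)
  34: appears 3 time(s)
  47: appears 1 time(s)
Step 2: The value 34 appears most frequently (3 times).
Step 3: Mode = 34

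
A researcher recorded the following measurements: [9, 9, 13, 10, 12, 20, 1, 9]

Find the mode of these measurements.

9

Step 1: Count the frequency of each value:
  1: appears 1 time(s)
  9: appears 3 time(s)
  10: appears 1 time(s)
  12: appears 1 time(s)
  13: appears 1 time(s)
  20: appears 1 time(s)
Step 2: The value 9 appears most frequently (3 times).
Step 3: Mode = 9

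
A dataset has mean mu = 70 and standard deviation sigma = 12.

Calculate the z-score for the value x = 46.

-2

Step 1: Recall the z-score formula: z = (x - mu) / sigma
Step 2: Substitute values: z = (46 - 70) / 12
Step 3: z = -24 / 12 = -2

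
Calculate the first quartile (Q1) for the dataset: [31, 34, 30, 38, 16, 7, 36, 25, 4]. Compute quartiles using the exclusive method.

11.5

Step 1: Sort the data: [4, 7, 16, 25, 30, 31, 34, 36, 38]
Step 2: n = 9
Step 3: Using the exclusive quartile method:
  Q1 = 11.5
  Q2 (median) = 30
  Q3 = 35
  IQR = Q3 - Q1 = 35 - 11.5 = 23.5
Step 4: Q1 = 11.5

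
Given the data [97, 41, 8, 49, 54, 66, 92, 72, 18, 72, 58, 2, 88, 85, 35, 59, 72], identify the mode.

72

Step 1: Count the frequency of each value:
  2: appears 1 time(s)
  8: appears 1 time(s)
  18: appears 1 time(s)
  35: appears 1 time(s)
  41: appears 1 time(s)
  49: appears 1 time(s)
  54: appears 1 time(s)
  58: appears 1 time(s)
  59: appears 1 time(s)
  66: appears 1 time(s)
  72: appears 3 time(s)
  85: appears 1 time(s)
  88: appears 1 time(s)
  92: appears 1 time(s)
  97: appears 1 time(s)
Step 2: The value 72 appears most frequently (3 times).
Step 3: Mode = 72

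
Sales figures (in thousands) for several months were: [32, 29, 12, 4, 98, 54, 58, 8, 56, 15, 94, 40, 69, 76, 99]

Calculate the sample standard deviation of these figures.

32.9562

Step 1: Compute the mean: 49.6
Step 2: Sum of squared deviations from the mean: 15205.6
Step 3: Sample variance = 15205.6 / 14 = 1086.1143
Step 4: Standard deviation = sqrt(1086.1143) = 32.9562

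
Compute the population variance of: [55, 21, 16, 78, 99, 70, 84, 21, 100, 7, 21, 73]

1096.1875

Step 1: Compute the mean: (55 + 21 + 16 + 78 + 99 + 70 + 84 + 21 + 100 + 7 + 21 + 73) / 12 = 53.75
Step 2: Compute squared deviations from the mean:
  (55 - 53.75)^2 = 1.5625
  (21 - 53.75)^2 = 1072.5625
  (16 - 53.75)^2 = 1425.0625
  (78 - 53.75)^2 = 588.0625
  (99 - 53.75)^2 = 2047.5625
  (70 - 53.75)^2 = 264.0625
  (84 - 53.75)^2 = 915.0625
  (21 - 53.75)^2 = 1072.5625
  (100 - 53.75)^2 = 2139.0625
  (7 - 53.75)^2 = 2185.5625
  (21 - 53.75)^2 = 1072.5625
  (73 - 53.75)^2 = 370.5625
Step 3: Sum of squared deviations = 13154.25
Step 4: Population variance = 13154.25 / 12 = 1096.1875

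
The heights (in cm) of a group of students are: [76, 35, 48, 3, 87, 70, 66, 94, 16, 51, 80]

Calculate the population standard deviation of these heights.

27.9722

Step 1: Compute the mean: 56.9091
Step 2: Sum of squared deviations from the mean: 8606.9091
Step 3: Population variance = 8606.9091 / 11 = 782.4463
Step 4: Standard deviation = sqrt(782.4463) = 27.9722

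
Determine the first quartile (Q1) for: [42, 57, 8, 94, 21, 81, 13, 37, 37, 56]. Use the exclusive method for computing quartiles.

19

Step 1: Sort the data: [8, 13, 21, 37, 37, 42, 56, 57, 81, 94]
Step 2: n = 10
Step 3: Using the exclusive quartile method:
  Q1 = 19
  Q2 (median) = 39.5
  Q3 = 63
  IQR = Q3 - Q1 = 63 - 19 = 44
Step 4: Q1 = 19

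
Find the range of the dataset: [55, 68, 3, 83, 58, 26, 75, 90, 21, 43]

87

Step 1: Identify the maximum value: max = 90
Step 2: Identify the minimum value: min = 3
Step 3: Range = max - min = 90 - 3 = 87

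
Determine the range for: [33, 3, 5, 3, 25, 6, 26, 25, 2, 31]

31

Step 1: Identify the maximum value: max = 33
Step 2: Identify the minimum value: min = 2
Step 3: Range = max - min = 33 - 2 = 31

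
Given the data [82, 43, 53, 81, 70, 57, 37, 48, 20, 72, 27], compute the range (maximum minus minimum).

62

Step 1: Identify the maximum value: max = 82
Step 2: Identify the minimum value: min = 20
Step 3: Range = max - min = 82 - 20 = 62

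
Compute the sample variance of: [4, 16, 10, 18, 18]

37.2

Step 1: Compute the mean: (4 + 16 + 10 + 18 + 18) / 5 = 13.2
Step 2: Compute squared deviations from the mean:
  (4 - 13.2)^2 = 84.64
  (16 - 13.2)^2 = 7.84
  (10 - 13.2)^2 = 10.24
  (18 - 13.2)^2 = 23.04
  (18 - 13.2)^2 = 23.04
Step 3: Sum of squared deviations = 148.8
Step 4: Sample variance = 148.8 / 4 = 37.2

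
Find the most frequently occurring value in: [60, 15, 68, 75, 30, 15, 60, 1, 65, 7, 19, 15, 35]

15

Step 1: Count the frequency of each value:
  1: appears 1 time(s)
  7: appears 1 time(s)
  15: appears 3 time(s)
  19: appears 1 time(s)
  30: appears 1 time(s)
  35: appears 1 time(s)
  60: appears 2 time(s)
  65: appears 1 time(s)
  68: appears 1 time(s)
  75: appears 1 time(s)
Step 2: The value 15 appears most frequently (3 times).
Step 3: Mode = 15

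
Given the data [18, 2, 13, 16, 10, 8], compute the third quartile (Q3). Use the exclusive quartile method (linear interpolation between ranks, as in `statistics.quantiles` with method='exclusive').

16.5

Step 1: Sort the data: [2, 8, 10, 13, 16, 18]
Step 2: n = 6
Step 3: Using the exclusive quartile method:
  Q1 = 6.5
  Q2 (median) = 11.5
  Q3 = 16.5
  IQR = Q3 - Q1 = 16.5 - 6.5 = 10
Step 4: Q3 = 16.5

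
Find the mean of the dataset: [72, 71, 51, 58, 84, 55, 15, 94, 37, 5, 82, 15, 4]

49.4615

Step 1: Sum all values: 72 + 71 + 51 + 58 + 84 + 55 + 15 + 94 + 37 + 5 + 82 + 15 + 4 = 643
Step 2: Count the number of values: n = 13
Step 3: Mean = sum / n = 643 / 13 = 49.4615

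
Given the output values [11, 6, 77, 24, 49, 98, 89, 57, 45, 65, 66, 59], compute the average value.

53.8333

Step 1: Sum all values: 11 + 6 + 77 + 24 + 49 + 98 + 89 + 57 + 45 + 65 + 66 + 59 = 646
Step 2: Count the number of values: n = 12
Step 3: Mean = sum / n = 646 / 12 = 53.8333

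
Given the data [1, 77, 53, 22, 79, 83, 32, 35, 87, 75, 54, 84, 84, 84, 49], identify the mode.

84

Step 1: Count the frequency of each value:
  1: appears 1 time(s)
  22: appears 1 time(s)
  32: appears 1 time(s)
  35: appears 1 time(s)
  49: appears 1 time(s)
  53: appears 1 time(s)
  54: appears 1 time(s)
  75: appears 1 time(s)
  77: appears 1 time(s)
  79: appears 1 time(s)
  83: appears 1 time(s)
  84: appears 3 time(s)
  87: appears 1 time(s)
Step 2: The value 84 appears most frequently (3 times).
Step 3: Mode = 84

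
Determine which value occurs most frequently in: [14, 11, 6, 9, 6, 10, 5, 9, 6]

6

Step 1: Count the frequency of each value:
  5: appears 1 time(s)
  6: appears 3 time(s)
  9: appears 2 time(s)
  10: appears 1 time(s)
  11: appears 1 time(s)
  14: appears 1 time(s)
Step 2: The value 6 appears most frequently (3 times).
Step 3: Mode = 6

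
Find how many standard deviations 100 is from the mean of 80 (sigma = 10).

2

Step 1: Recall the z-score formula: z = (x - mu) / sigma
Step 2: Substitute values: z = (100 - 80) / 10
Step 3: z = 20 / 10 = 2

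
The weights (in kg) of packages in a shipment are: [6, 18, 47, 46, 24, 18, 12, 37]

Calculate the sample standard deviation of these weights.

15.538

Step 1: Compute the mean: 26
Step 2: Sum of squared deviations from the mean: 1690
Step 3: Sample variance = 1690 / 7 = 241.4286
Step 4: Standard deviation = sqrt(241.4286) = 15.538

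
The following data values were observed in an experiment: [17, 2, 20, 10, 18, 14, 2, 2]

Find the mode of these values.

2

Step 1: Count the frequency of each value:
  2: appears 3 time(s)
  10: appears 1 time(s)
  14: appears 1 time(s)
  17: appears 1 time(s)
  18: appears 1 time(s)
  20: appears 1 time(s)
Step 2: The value 2 appears most frequently (3 times).
Step 3: Mode = 2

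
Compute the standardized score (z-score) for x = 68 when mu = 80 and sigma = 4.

-3

Step 1: Recall the z-score formula: z = (x - mu) / sigma
Step 2: Substitute values: z = (68 - 80) / 4
Step 3: z = -12 / 4 = -3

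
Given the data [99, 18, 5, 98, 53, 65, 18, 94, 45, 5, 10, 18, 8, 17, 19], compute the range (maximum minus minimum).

94

Step 1: Identify the maximum value: max = 99
Step 2: Identify the minimum value: min = 5
Step 3: Range = max - min = 99 - 5 = 94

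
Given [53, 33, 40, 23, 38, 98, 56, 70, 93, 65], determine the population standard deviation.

23.6831

Step 1: Compute the mean: 56.9
Step 2: Sum of squared deviations from the mean: 5608.9
Step 3: Population variance = 5608.9 / 10 = 560.89
Step 4: Standard deviation = sqrt(560.89) = 23.6831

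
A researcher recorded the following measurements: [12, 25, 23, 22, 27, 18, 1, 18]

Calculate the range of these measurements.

26

Step 1: Identify the maximum value: max = 27
Step 2: Identify the minimum value: min = 1
Step 3: Range = max - min = 27 - 1 = 26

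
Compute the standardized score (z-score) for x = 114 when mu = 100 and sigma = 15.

0.9333

Step 1: Recall the z-score formula: z = (x - mu) / sigma
Step 2: Substitute values: z = (114 - 100) / 15
Step 3: z = 14 / 15 = 0.9333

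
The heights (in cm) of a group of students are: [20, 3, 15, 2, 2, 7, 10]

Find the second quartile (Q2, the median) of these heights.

7

Step 1: Sort the data: [2, 2, 3, 7, 10, 15, 20]
Step 2: n = 7
Step 3: Q2 is the median. Since n is odd, it is the middle value at position 4: 7
Step 4: Q2 = 7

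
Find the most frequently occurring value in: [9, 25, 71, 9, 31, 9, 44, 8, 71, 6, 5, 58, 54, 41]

9

Step 1: Count the frequency of each value:
  5: appears 1 time(s)
  6: appears 1 time(s)
  8: appears 1 time(s)
  9: appears 3 time(s)
  25: appears 1 time(s)
  31: appears 1 time(s)
  41: appears 1 time(s)
  44: appears 1 time(s)
  54: appears 1 time(s)
  58: appears 1 time(s)
  71: appears 2 time(s)
Step 2: The value 9 appears most frequently (3 times).
Step 3: Mode = 9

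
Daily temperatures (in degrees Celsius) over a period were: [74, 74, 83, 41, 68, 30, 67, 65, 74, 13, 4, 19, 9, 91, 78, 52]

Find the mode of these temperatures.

74

Step 1: Count the frequency of each value:
  4: appears 1 time(s)
  9: appears 1 time(s)
  13: appears 1 time(s)
  19: appears 1 time(s)
  30: appears 1 time(s)
  41: appears 1 time(s)
  52: appears 1 time(s)
  65: appears 1 time(s)
  67: appears 1 time(s)
  68: appears 1 time(s)
  74: appears 3 time(s)
  78: appears 1 time(s)
  83: appears 1 time(s)
  91: appears 1 time(s)
Step 2: The value 74 appears most frequently (3 times).
Step 3: Mode = 74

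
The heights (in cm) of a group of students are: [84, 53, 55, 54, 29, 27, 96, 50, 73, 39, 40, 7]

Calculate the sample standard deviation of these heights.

25.0217

Step 1: Compute the mean: 50.5833
Step 2: Sum of squared deviations from the mean: 6886.9167
Step 3: Sample variance = 6886.9167 / 11 = 626.0833
Step 4: Standard deviation = sqrt(626.0833) = 25.0217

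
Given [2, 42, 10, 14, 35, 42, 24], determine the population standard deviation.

14.875

Step 1: Compute the mean: 24.1429
Step 2: Sum of squared deviations from the mean: 1548.8571
Step 3: Population variance = 1548.8571 / 7 = 221.2653
Step 4: Standard deviation = sqrt(221.2653) = 14.875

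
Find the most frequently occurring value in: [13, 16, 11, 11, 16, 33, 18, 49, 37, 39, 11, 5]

11

Step 1: Count the frequency of each value:
  5: appears 1 time(s)
  11: appears 3 time(s)
  13: appears 1 time(s)
  16: appears 2 time(s)
  18: appears 1 time(s)
  33: appears 1 time(s)
  37: appears 1 time(s)
  39: appears 1 time(s)
  49: appears 1 time(s)
Step 2: The value 11 appears most frequently (3 times).
Step 3: Mode = 11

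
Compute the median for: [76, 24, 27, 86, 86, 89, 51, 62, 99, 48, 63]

63

Step 1: Sort the data in ascending order: [24, 27, 48, 51, 62, 63, 76, 86, 86, 89, 99]
Step 2: The number of values is n = 11.
Step 3: Since n is odd, the median is the middle value at position 6: 63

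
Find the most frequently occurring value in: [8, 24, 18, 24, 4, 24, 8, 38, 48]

24

Step 1: Count the frequency of each value:
  4: appears 1 time(s)
  8: appears 2 time(s)
  18: appears 1 time(s)
  24: appears 3 time(s)
  38: appears 1 time(s)
  48: appears 1 time(s)
Step 2: The value 24 appears most frequently (3 times).
Step 3: Mode = 24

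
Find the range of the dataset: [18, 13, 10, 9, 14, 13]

9

Step 1: Identify the maximum value: max = 18
Step 2: Identify the minimum value: min = 9
Step 3: Range = max - min = 18 - 9 = 9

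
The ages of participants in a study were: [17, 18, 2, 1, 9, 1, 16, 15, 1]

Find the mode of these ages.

1

Step 1: Count the frequency of each value:
  1: appears 3 time(s)
  2: appears 1 time(s)
  9: appears 1 time(s)
  15: appears 1 time(s)
  16: appears 1 time(s)
  17: appears 1 time(s)
  18: appears 1 time(s)
Step 2: The value 1 appears most frequently (3 times).
Step 3: Mode = 1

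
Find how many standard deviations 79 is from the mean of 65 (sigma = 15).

0.9333

Step 1: Recall the z-score formula: z = (x - mu) / sigma
Step 2: Substitute values: z = (79 - 65) / 15
Step 3: z = 14 / 15 = 0.9333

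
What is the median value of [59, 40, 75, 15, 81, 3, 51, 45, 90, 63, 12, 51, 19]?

51

Step 1: Sort the data in ascending order: [3, 12, 15, 19, 40, 45, 51, 51, 59, 63, 75, 81, 90]
Step 2: The number of values is n = 13.
Step 3: Since n is odd, the median is the middle value at position 7: 51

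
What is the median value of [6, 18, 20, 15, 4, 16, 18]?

16

Step 1: Sort the data in ascending order: [4, 6, 15, 16, 18, 18, 20]
Step 2: The number of values is n = 7.
Step 3: Since n is odd, the median is the middle value at position 4: 16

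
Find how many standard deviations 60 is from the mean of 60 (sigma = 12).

0

Step 1: Recall the z-score formula: z = (x - mu) / sigma
Step 2: Substitute values: z = (60 - 60) / 12
Step 3: z = 0 / 12 = 0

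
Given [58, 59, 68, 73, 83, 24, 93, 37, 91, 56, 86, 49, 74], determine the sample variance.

438.6026

Step 1: Compute the mean: (58 + 59 + 68 + 73 + 83 + 24 + 93 + 37 + 91 + 56 + 86 + 49 + 74) / 13 = 65.4615
Step 2: Compute squared deviations from the mean:
  (58 - 65.4615)^2 = 55.6746
  (59 - 65.4615)^2 = 41.7515
  (68 - 65.4615)^2 = 6.4438
  (73 - 65.4615)^2 = 56.8284
  (83 - 65.4615)^2 = 307.5976
  (24 - 65.4615)^2 = 1719.0592
  (93 - 65.4615)^2 = 758.3669
  (37 - 65.4615)^2 = 810.0592
  (91 - 65.4615)^2 = 652.213
  (56 - 65.4615)^2 = 89.5207
  (86 - 65.4615)^2 = 421.8284
  (49 - 65.4615)^2 = 270.9822
  (74 - 65.4615)^2 = 72.9053
Step 3: Sum of squared deviations = 5263.2308
Step 4: Sample variance = 5263.2308 / 12 = 438.6026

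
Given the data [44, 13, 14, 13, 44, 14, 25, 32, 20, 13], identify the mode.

13

Step 1: Count the frequency of each value:
  13: appears 3 time(s)
  14: appears 2 time(s)
  20: appears 1 time(s)
  25: appears 1 time(s)
  32: appears 1 time(s)
  44: appears 2 time(s)
Step 2: The value 13 appears most frequently (3 times).
Step 3: Mode = 13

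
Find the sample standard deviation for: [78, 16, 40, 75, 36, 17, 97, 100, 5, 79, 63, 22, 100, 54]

33.4132

Step 1: Compute the mean: 55.8571
Step 2: Sum of squared deviations from the mean: 14513.7143
Step 3: Sample variance = 14513.7143 / 13 = 1116.4396
Step 4: Standard deviation = sqrt(1116.4396) = 33.4132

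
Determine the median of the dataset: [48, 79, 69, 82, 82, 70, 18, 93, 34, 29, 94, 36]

69.5

Step 1: Sort the data in ascending order: [18, 29, 34, 36, 48, 69, 70, 79, 82, 82, 93, 94]
Step 2: The number of values is n = 12.
Step 3: Since n is even, the median is the average of positions 6 and 7:
  Median = (69 + 70) / 2 = 69.5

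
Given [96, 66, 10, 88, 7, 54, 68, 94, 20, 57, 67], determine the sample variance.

1024

Step 1: Compute the mean: (96 + 66 + 10 + 88 + 7 + 54 + 68 + 94 + 20 + 57 + 67) / 11 = 57
Step 2: Compute squared deviations from the mean:
  (96 - 57)^2 = 1521
  (66 - 57)^2 = 81
  (10 - 57)^2 = 2209
  (88 - 57)^2 = 961
  (7 - 57)^2 = 2500
  (54 - 57)^2 = 9
  (68 - 57)^2 = 121
  (94 - 57)^2 = 1369
  (20 - 57)^2 = 1369
  (57 - 57)^2 = 0
  (67 - 57)^2 = 100
Step 3: Sum of squared deviations = 10240
Step 4: Sample variance = 10240 / 10 = 1024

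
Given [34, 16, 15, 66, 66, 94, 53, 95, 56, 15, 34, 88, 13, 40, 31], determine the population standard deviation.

28.0867

Step 1: Compute the mean: 47.7333
Step 2: Sum of squared deviations from the mean: 11832.9333
Step 3: Population variance = 11832.9333 / 15 = 788.8622
Step 4: Standard deviation = sqrt(788.8622) = 28.0867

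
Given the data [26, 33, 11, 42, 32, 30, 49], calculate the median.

32

Step 1: Sort the data in ascending order: [11, 26, 30, 32, 33, 42, 49]
Step 2: The number of values is n = 7.
Step 3: Since n is odd, the median is the middle value at position 4: 32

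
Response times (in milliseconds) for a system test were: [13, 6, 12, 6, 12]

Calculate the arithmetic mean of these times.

9.8

Step 1: Sum all values: 13 + 6 + 12 + 6 + 12 = 49
Step 2: Count the number of values: n = 5
Step 3: Mean = sum / n = 49 / 5 = 9.8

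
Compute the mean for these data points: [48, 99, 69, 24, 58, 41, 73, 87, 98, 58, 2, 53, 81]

60.8462

Step 1: Sum all values: 48 + 99 + 69 + 24 + 58 + 41 + 73 + 87 + 98 + 58 + 2 + 53 + 81 = 791
Step 2: Count the number of values: n = 13
Step 3: Mean = sum / n = 791 / 13 = 60.8462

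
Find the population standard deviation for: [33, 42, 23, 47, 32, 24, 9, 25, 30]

10.5104

Step 1: Compute the mean: 29.4444
Step 2: Sum of squared deviations from the mean: 994.2222
Step 3: Population variance = 994.2222 / 9 = 110.4691
Step 4: Standard deviation = sqrt(110.4691) = 10.5104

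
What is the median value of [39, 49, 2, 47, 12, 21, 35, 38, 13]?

35

Step 1: Sort the data in ascending order: [2, 12, 13, 21, 35, 38, 39, 47, 49]
Step 2: The number of values is n = 9.
Step 3: Since n is odd, the median is the middle value at position 5: 35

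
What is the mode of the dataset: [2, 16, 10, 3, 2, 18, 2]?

2

Step 1: Count the frequency of each value:
  2: appears 3 time(s)
  3: appears 1 time(s)
  10: appears 1 time(s)
  16: appears 1 time(s)
  18: appears 1 time(s)
Step 2: The value 2 appears most frequently (3 times).
Step 3: Mode = 2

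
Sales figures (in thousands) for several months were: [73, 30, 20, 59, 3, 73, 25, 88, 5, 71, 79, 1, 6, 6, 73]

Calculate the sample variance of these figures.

1111.1714

Step 1: Compute the mean: (73 + 30 + 20 + 59 + 3 + 73 + 25 + 88 + 5 + 71 + 79 + 1 + 6 + 6 + 73) / 15 = 40.8
Step 2: Compute squared deviations from the mean:
  (73 - 40.8)^2 = 1036.84
  (30 - 40.8)^2 = 116.64
  (20 - 40.8)^2 = 432.64
  (59 - 40.8)^2 = 331.24
  (3 - 40.8)^2 = 1428.84
  (73 - 40.8)^2 = 1036.84
  (25 - 40.8)^2 = 249.64
  (88 - 40.8)^2 = 2227.84
  (5 - 40.8)^2 = 1281.64
  (71 - 40.8)^2 = 912.04
  (79 - 40.8)^2 = 1459.24
  (1 - 40.8)^2 = 1584.04
  (6 - 40.8)^2 = 1211.04
  (6 - 40.8)^2 = 1211.04
  (73 - 40.8)^2 = 1036.84
Step 3: Sum of squared deviations = 15556.4
Step 4: Sample variance = 15556.4 / 14 = 1111.1714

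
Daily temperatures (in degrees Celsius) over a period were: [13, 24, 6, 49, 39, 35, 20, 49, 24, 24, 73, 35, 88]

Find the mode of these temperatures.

24

Step 1: Count the frequency of each value:
  6: appears 1 time(s)
  13: appears 1 time(s)
  20: appears 1 time(s)
  24: appears 3 time(s)
  35: appears 2 time(s)
  39: appears 1 time(s)
  49: appears 2 time(s)
  73: appears 1 time(s)
  88: appears 1 time(s)
Step 2: The value 24 appears most frequently (3 times).
Step 3: Mode = 24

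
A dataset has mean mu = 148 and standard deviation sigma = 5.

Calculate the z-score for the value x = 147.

-0.2

Step 1: Recall the z-score formula: z = (x - mu) / sigma
Step 2: Substitute values: z = (147 - 148) / 5
Step 3: z = -1 / 5 = -0.2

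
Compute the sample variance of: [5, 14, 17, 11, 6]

26.3

Step 1: Compute the mean: (5 + 14 + 17 + 11 + 6) / 5 = 10.6
Step 2: Compute squared deviations from the mean:
  (5 - 10.6)^2 = 31.36
  (14 - 10.6)^2 = 11.56
  (17 - 10.6)^2 = 40.96
  (11 - 10.6)^2 = 0.16
  (6 - 10.6)^2 = 21.16
Step 3: Sum of squared deviations = 105.2
Step 4: Sample variance = 105.2 / 4 = 26.3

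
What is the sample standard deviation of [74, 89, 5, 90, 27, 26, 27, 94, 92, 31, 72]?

33.7076

Step 1: Compute the mean: 57
Step 2: Sum of squared deviations from the mean: 11362
Step 3: Sample variance = 11362 / 10 = 1136.2
Step 4: Standard deviation = sqrt(1136.2) = 33.7076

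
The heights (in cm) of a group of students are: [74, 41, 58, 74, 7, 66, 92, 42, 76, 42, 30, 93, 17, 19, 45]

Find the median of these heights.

45

Step 1: Sort the data in ascending order: [7, 17, 19, 30, 41, 42, 42, 45, 58, 66, 74, 74, 76, 92, 93]
Step 2: The number of values is n = 15.
Step 3: Since n is odd, the median is the middle value at position 8: 45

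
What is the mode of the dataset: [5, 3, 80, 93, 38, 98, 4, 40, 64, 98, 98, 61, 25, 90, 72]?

98

Step 1: Count the frequency of each value:
  3: appears 1 time(s)
  4: appears 1 time(s)
  5: appears 1 time(s)
  25: appears 1 time(s)
  38: appears 1 time(s)
  40: appears 1 time(s)
  61: appears 1 time(s)
  64: appears 1 time(s)
  72: appears 1 time(s)
  80: appears 1 time(s)
  90: appears 1 time(s)
  93: appears 1 time(s)
  98: appears 3 time(s)
Step 2: The value 98 appears most frequently (3 times).
Step 3: Mode = 98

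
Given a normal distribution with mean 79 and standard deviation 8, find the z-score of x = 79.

0

Step 1: Recall the z-score formula: z = (x - mu) / sigma
Step 2: Substitute values: z = (79 - 79) / 8
Step 3: z = 0 / 8 = 0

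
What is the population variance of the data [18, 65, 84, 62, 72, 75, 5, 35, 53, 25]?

653.84

Step 1: Compute the mean: (18 + 65 + 84 + 62 + 72 + 75 + 5 + 35 + 53 + 25) / 10 = 49.4
Step 2: Compute squared deviations from the mean:
  (18 - 49.4)^2 = 985.96
  (65 - 49.4)^2 = 243.36
  (84 - 49.4)^2 = 1197.16
  (62 - 49.4)^2 = 158.76
  (72 - 49.4)^2 = 510.76
  (75 - 49.4)^2 = 655.36
  (5 - 49.4)^2 = 1971.36
  (35 - 49.4)^2 = 207.36
  (53 - 49.4)^2 = 12.96
  (25 - 49.4)^2 = 595.36
Step 3: Sum of squared deviations = 6538.4
Step 4: Population variance = 6538.4 / 10 = 653.84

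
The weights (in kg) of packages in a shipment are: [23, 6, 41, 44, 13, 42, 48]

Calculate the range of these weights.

42

Step 1: Identify the maximum value: max = 48
Step 2: Identify the minimum value: min = 6
Step 3: Range = max - min = 48 - 6 = 42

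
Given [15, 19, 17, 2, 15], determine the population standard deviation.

5.9867

Step 1: Compute the mean: 13.6
Step 2: Sum of squared deviations from the mean: 179.2
Step 3: Population variance = 179.2 / 5 = 35.84
Step 4: Standard deviation = sqrt(35.84) = 5.9867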